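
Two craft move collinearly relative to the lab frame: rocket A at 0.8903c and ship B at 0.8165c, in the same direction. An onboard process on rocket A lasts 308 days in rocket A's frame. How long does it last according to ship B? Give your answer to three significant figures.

Speed of rocket A in ship B's frame: u = (v_A − v_B)/(1 − v_A v_B/c²) = (0.8903 − 0.8165)/(1 − 0.8903×0.8165) = 0.0738/0.27307005 = 0.27026; |u| = 0.27026c.
γ for this relative speed: γ = 1/√(1 − 0.0730405) = 1.0387.
Rocket A's interval is proper; time dilation gives Δt_B = γΔτ = 1.0387 × 308 days = 320 days.

320 days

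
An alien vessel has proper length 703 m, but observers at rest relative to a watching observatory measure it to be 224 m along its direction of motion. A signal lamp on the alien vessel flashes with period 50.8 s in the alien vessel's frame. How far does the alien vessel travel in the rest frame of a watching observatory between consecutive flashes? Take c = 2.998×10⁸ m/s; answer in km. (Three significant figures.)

Length contraction gives γ = L₀/L = 703/224 = 3.13839.
β = √(1 − 1/γ²) = 0.94788. Lab-frame period = γτ = 3.13839×50.8 s = 159.43 s. Distance = βc × γτ = 0.94788 × 2.998×10⁸ m/s × 159.43 s = 4.5306×10^10 m = 4.53×10^7 km.

4.53×10^7 km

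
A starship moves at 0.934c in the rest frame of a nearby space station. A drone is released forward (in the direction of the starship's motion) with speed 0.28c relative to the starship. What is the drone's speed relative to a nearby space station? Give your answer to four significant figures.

0.9623c

In units of c, u = (u' + v)/(1 + u'v) with u' = 0.28 and v = 0.934.
Numerator: 0.28 + 0.934 = 1.214. Denominator: 1 + (0.28)(0.934) = 1.26152.
u = 1.214/1.26152 = 0.96233, so the speed is 0.9623c.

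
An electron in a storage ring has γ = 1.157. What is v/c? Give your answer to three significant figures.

0.503

β = √(1 − 1/γ²) = √(1 − 1/1.338649) = √0.252978 = 0.503.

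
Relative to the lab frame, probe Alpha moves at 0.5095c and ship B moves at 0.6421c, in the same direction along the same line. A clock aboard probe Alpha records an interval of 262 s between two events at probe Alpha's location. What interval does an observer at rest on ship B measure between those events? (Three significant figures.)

267 s

Transform probe Alpha's velocity into ship B's frame: (0.5095 − 0.6421)/(1 − 0.5095·0.6421) = −0.1326/0.67285005, so the relative speed is 0.19707c.
At |u| = 0.19707c, γ = (1 − 0.0388366)^(−1/2) = 1.02.
The clock on probe Alpha records proper time, so ship B measures Δt = γΔτ = 1.02 × 262 = 267 s.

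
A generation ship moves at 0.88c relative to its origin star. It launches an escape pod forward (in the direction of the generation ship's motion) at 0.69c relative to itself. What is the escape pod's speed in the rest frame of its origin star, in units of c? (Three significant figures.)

0.977c

In units of c, u = (u' + v)/(1 + u'v) with u' = 0.69 and v = 0.88.
Numerator: 0.69 + 0.88 = 1.57. Denominator: 1 + (0.69)(0.88) = 1.6072.
u = 1.57/1.6072 = 0.97685, so the speed is 0.977c.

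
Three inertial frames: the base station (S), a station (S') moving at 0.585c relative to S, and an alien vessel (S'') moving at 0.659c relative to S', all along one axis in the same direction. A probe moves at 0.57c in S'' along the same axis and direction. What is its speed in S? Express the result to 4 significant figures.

First combine the probe and alien vessel (S''→S'): u₁ = (0.57 + 0.659)/(1 + 0.57×0.659) = 1.229/1.37563 = 0.89341.
Then combine with the station (S'→S): u = (0.89341 + 0.585)/(1 + 0.89341×0.585) = 1.47841/1.52264485 = 0.97095.

0.9709c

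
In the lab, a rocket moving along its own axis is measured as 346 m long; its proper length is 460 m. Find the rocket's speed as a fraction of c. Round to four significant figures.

0.6590c

Length contraction gives γ = L₀/L = 460/346 = 1.3295.
β = √(1 − 1/γ²) = √0.434252 = 0.6590.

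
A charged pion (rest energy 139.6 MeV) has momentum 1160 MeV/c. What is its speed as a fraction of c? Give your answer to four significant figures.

pc/(mc²) = 1160/139.6 = 8.3095 = βγ = β/√(1−β²).
So β² = x²/(1 + x²) with x = 8.3095: x² = 69.0478, β² = 69.0478/70.0478 = 0.985724, β = 0.9928.

0.9928c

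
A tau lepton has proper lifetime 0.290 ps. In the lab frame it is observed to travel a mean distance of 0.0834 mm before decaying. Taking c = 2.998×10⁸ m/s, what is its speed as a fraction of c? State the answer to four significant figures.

d = βγcτ ⇒ βγ = d/(cτ) = 8.340×10^-5 m / (8.6942×10^-5 m) = 0.95926.
β = (βγ)/√(1+(βγ)²) = 0.95926/√1.92018 = 0.6923.

0.6923c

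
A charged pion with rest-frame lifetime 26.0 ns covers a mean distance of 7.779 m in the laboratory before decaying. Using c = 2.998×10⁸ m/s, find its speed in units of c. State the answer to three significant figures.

Lab distance = (lab lifetime)·v = γτ·βc, so βγ = d/(cτ) = 7.779/(2.998×10⁸ × 2.600×10^-8) = 0.99797.
With βγ = 0.99797: γ² = 1 + (βγ)² = 1.995944, and β = (βγ)/γ = 0.99797/1.41278 = 0.706.

0.706c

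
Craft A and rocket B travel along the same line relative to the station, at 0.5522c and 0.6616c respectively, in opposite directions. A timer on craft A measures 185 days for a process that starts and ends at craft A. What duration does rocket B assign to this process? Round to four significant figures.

Speed of craft A in rocket B's frame: u = (v_A + v_B)/(1 + v_A v_B/c²) = (0.5522 + 0.6616)/(1 + 0.5522×0.6616) = 1.2138/1.36533552 = 0.88901; |u| = 0.88901c.
γ for this relative speed: γ = 1/√(1 − 0.790339) = 2.1839.
Craft A's interval is proper; time dilation gives Δt_B = γΔτ = 2.1839 × 185 days = 404.0 days.

404.0 days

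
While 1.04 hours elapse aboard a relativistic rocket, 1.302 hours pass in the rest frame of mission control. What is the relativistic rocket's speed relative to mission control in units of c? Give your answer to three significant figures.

γ = Δt/Δτ = 1.302/1.04 = 1.2519.
β = √(1 − 1/γ²) = √(1 − 0.638059) = √0.361941 = 0.602.

0.602c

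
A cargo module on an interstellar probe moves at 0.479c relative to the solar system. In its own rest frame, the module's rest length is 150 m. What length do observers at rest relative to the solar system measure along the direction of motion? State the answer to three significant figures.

132 m

Lorentz factor: γ = (1 − 0.229441)^(−1/2) = 1.1392.
Length contraction: L = L₀/γ = 150/1.1392 = 132 m.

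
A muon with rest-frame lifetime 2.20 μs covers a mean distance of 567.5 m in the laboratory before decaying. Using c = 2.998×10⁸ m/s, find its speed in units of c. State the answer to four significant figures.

Let x = d/(cτ) = 567.5 m / (2.998×10⁸ m/s × 2.200×10^-6 s) = 0.86042. Since d = βγcτ, x = βγ = β/√(1−β²).
Solving: β² = x²/(1+x²) = 0.740323/1.740323 = 0.425394, so β = 0.6522.

0.6522c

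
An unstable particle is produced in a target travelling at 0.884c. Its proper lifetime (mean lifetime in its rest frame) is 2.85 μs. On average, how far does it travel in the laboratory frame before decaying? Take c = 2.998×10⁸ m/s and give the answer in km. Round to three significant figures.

1.62 km

γ = 1/√(1 − β²) = 1/√(1 − 0.781456) = 1/√0.218544 = 1/0.467487 = 2.1391.
Lab-frame lifetime: Δt = γτ = 2.1391 × 2.85 μs = 6.0964 μs.
Distance: d = vΔt = 0.884 × 2.998×10⁸ m/s × 6.0964×10^-6 s = 1620 m = 1.62 km.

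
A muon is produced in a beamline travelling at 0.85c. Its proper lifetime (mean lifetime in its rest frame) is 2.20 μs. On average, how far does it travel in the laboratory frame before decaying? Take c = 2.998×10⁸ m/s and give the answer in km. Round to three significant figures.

γ = 1/√(1 − β²) = 1/√(1 − 0.7225) = 1/√0.2775 = 1/0.526783 = 1.8983.
Lab-frame lifetime: Δt = γτ = 1.8983 × 2.20 μs = 4.1763 μs.
Distance: d = vΔt = 0.85 × 2.998×10⁸ m/s × 4.1763×10^-6 s = 1060 m = 1.06 km.

1.06 km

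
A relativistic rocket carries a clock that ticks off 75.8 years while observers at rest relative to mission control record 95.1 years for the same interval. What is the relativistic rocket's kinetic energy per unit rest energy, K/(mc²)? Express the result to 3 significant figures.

0.255

The time-dilation ratio gives γ = 95.1/75.8 = 1.25462.
Since K = (γ−1)mc², K/(mc²) = 1.25462 − 1 = 0.255.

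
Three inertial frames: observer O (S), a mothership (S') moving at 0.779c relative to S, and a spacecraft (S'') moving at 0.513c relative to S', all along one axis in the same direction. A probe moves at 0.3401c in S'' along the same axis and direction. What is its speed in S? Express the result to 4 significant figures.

Apply u = (u'+v)/(1+u'v) twice. Probe in the mothership frame: (0.3401+0.513)/(1+0.3401·0.513) = 0.8531/1.1744713 = 0.72637c.
That velocity, transformed to the rest frame of observer O: (0.72637+0.779)/(1+0.72637·0.779) = 1.50537/1.56584223 = 0.96138c.

0.9614c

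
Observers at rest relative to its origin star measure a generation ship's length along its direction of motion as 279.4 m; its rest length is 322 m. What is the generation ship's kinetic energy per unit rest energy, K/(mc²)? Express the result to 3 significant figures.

Length contraction gives γ = L₀/L = 322/279.4 = 1.15247.
Since K = (γ−1)mc², K/(mc²) = 1.15247 − 1 = 0.152.

0.152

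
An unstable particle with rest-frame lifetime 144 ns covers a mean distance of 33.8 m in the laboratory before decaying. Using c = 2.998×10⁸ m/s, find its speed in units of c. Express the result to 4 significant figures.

Let x = d/(cτ) = 33.80 m / (2.998×10⁸ m/s × 1.440×10^-7 s) = 0.78293. Since d = βγcτ, x = βγ = β/√(1−β²).
Solving: β² = x²/(1+x²) = 0.612979/1.612979 = 0.380029, so β = 0.6165.

0.6165c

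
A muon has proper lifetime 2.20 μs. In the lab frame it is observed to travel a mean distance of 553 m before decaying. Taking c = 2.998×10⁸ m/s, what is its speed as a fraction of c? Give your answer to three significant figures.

Let x = d/(cτ) = 553.0 m / (2.998×10⁸ m/s × 2.200×10^-6 s) = 0.83844. Since d = βγcτ, x = βγ = β/√(1−β²).
Solving: β² = x²/(1+x²) = 0.702982/1.702982 = 0.412795, so β = 0.642.

0.642c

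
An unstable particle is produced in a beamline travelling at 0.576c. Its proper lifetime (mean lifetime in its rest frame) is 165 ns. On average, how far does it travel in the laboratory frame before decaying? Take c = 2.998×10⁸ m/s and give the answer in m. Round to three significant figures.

β² = 0.331776, so γ = 1/√0.668224 = 1.2233.
Lab-frame lifetime: Δt = γτ = 1.2233 × 165 ns = 201.84 ns.
Distance: d = vΔt = 0.576 × 2.998×10⁸ m/s × 2.0184×10^-7 s = 34.9 m.

34.9 m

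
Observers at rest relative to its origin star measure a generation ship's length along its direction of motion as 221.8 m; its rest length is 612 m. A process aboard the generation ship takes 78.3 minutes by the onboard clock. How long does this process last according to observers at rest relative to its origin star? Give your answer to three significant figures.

Length contraction gives γ = L₀/L = 612/221.8 = 2.75924.
The same γ dilates the second interval: 2.75924 × 78.3 minutes = 216 minutes.

216 minutes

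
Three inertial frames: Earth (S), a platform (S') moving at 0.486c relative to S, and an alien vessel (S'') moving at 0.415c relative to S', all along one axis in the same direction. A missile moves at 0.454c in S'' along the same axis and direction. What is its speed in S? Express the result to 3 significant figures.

First combine the missile and alien vessel (S''→S'): u₁ = (0.454 + 0.415)/(1 + 0.454×0.415) = 0.869/1.18841 = 0.73123.
Then combine with the platform (S'→S): u = (0.73123 + 0.486)/(1 + 0.73123×0.486) = 1.21723/1.35537778 = 0.89807.

0.898c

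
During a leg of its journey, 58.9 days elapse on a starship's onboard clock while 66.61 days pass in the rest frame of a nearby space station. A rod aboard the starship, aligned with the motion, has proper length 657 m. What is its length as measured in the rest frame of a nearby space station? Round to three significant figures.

581 m

From Δt = γΔτ: γ = 66.61/58.9 = 1.1309.
The rod contracts by the same γ: 657 m / 1.1309 = 581 m.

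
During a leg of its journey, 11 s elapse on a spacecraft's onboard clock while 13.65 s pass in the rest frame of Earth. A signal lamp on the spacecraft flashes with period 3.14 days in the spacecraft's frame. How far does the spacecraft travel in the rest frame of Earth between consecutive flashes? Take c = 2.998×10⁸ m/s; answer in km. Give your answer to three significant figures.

The time-dilation ratio gives γ = 13.65/11 = 1.24091.
β = √(1 − 1/γ²) = 0.59211. Lab-frame period = γτ = 1.24091×3.14 days = 3.8965 days. Distance = βc × γτ = 0.59211 × 2.998×10⁸ m/s × 336657.6 s = 5.9762×10^13 m = 5.98×10^10 km.

5.98×10^10 km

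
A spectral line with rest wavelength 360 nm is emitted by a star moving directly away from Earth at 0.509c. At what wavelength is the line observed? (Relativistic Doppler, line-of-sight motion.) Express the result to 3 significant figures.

Relativistic Doppler for wavelength: λ_obs = λ_src · √((1+β)/(1−β)).
With β = 0.509: factor = √(1.509/0.491) = 1.7531.
λ_obs = 360 × 1.7531 = 631 nm.

631 nm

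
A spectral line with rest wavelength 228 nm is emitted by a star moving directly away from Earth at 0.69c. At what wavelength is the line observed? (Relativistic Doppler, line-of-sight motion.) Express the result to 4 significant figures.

Relativistic Doppler for wavelength: λ_obs = λ_src · √((1+β)/(1−β)).
With β = 0.69: factor = √(1.69/0.31) = 2.3349.
λ_obs = 228 × 2.3349 = 532.4 nm.

532.4 nm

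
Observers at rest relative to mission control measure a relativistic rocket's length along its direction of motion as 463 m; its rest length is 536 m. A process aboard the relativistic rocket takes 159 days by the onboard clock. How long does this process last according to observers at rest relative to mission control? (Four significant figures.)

184.1 days

Length contraction gives γ = L₀/L = 536/463 = 1.15767.
The same γ dilates the second interval: 1.15767 × 159 days = 184.1 days.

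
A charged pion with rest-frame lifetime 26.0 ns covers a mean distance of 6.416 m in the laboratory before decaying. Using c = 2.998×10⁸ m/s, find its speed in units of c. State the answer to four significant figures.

d = βγcτ ⇒ βγ = d/(cτ) = 6.416 m / (7.7948 m) = 0.82311.
β = (βγ)/√(1+(βγ)²) = 0.82311/√1.67751 = 0.6355.

0.6355c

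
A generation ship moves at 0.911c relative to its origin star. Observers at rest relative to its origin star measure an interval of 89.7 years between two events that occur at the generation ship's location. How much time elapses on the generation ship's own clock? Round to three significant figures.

37.0 years

γ = 1/√(1 − β²) = 1/√(1 − 0.829921) = 1/√0.170079 = 1/0.412406 = 2.4248.
The moving clock records proper time: Δτ = Δt/γ = 89.7/2.4248 = 37.0 years.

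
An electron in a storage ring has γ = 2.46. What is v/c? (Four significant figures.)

β = √(1 − 1/γ²) = √(1 − 1/6.0516) = √0.834754 = 0.9136.

0.9136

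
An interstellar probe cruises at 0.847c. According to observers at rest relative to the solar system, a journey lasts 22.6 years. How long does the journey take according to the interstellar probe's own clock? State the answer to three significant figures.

β² = 0.717409, so γ = 1/√0.282591 = 1.8811.
The interstellar probe's clock runs slow as seen from the solar system, so Δτ = Δt/γ = 22.6/1.8811 = 12.0 years.

12.0 years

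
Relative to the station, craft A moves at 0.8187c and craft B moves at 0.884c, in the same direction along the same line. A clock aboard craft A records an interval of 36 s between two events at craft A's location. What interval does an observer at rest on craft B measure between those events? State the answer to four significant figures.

37.05 s

Transform craft A's velocity into craft B's frame: (0.8187 − 0.884)/(1 − 0.8187·0.884) = −0.0653/0.2762692, so the relative speed is 0.23636c.
At |u| = 0.23636c, γ = (1 − 0.055866)^(−1/2) = 1.0292.
Craft A's interval is proper; time dilation gives Δt_B = γΔτ = 1.0292 × 36 s = 37.05 s.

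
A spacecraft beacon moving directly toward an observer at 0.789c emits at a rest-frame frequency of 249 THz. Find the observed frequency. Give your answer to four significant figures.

725.0 THz

Relativistic Doppler (source moving toward): f_obs = f_src · √((1+β)/(1−β)).
With β = 0.789: factor = √(1.789/0.211) = 2.9118.
f_obs = 249 × 2.9118 = 725.0 THz.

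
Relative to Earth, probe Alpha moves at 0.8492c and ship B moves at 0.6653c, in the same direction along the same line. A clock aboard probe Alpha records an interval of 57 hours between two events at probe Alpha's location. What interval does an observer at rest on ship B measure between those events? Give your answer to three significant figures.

62.9 hours

Speed of probe Alpha in ship B's frame: u = (v_A − v_B)/(1 − v_A v_B/c²) = (0.8492 − 0.6653)/(1 − 0.8492×0.6653) = 0.1839/0.43502724 = 0.42273; |u| = 0.42273c.
γ for this relative speed: γ = 1/√(1 − 0.178701) = 1.1034.
Probe Alpha's interval is proper; time dilation gives Δt_B = γΔτ = 1.1034 × 57 hours = 62.9 hours.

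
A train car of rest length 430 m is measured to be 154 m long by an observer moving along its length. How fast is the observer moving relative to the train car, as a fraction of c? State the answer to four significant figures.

0.9337c

Length contraction gives γ = L₀/L = 430/154 = 2.7922.
β = √(1 − 1/γ²) = √0.871735 = 0.9337.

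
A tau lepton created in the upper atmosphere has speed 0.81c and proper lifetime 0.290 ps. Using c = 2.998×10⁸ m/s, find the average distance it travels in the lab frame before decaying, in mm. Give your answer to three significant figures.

0.120 mm

γ = 1/√(1 − β²) = 1/√(1 − 0.6561) = 1/√0.3439 = 1/0.58643 = 1.7052.
Lab-frame lifetime: Δt = γτ = 1.7052 × 0.290 ps = 0.49451 ps.
Distance: d = vΔt = 0.81 × 2.998×10⁸ m/s × 4.9451×10^-13 s = 1.20×10^-4 m = 0.120 mm.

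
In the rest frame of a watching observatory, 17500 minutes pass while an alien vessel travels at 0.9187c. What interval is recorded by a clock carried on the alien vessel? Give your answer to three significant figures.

With β = 0.9187, γ = 1/√(1 − 0.9187²) = 1/√0.15599031 = 2.5319.
The moving clock records proper time: Δτ = Δt/γ = 17500/2.5319 = 6910 minutes.

6910 minutes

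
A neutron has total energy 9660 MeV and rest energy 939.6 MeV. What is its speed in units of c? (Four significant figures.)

0.9953c

Total energy E = γmc² gives γ = 9660/939.6 = 10.281.
Hence β = √(1 − 1/γ²) = √(1 − 0.00946083) = √0.99053917 = 0.9953.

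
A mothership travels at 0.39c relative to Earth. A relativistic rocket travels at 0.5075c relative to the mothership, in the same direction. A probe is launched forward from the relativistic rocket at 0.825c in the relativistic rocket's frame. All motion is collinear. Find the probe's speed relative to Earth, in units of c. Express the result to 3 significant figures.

Apply u = (u'+v)/(1+u'v) twice. Probe in the mothership frame: (0.825+0.5075)/(1+0.825·0.5075) = 1.3325/1.4186875 = 0.93925c.
That velocity, transformed to the rest frame of Earth: (0.93925+0.39)/(1+0.93925·0.39) = 1.32925/1.3663075 = 0.97288c.

0.973c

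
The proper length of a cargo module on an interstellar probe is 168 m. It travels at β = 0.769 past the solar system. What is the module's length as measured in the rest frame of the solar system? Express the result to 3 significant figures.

γ = 1/√(1 − β²) = 1/√(1 − 0.591361) = 1/√0.408639 = 1/0.639249 = 1.5643.
Length contraction: L = L₀/γ = 168/1.5643 = 107 m.

107 m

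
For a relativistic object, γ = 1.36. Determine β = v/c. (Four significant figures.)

0.6777

β = √(1 − 1/γ²) = √(1 − 1/1.8496) = √0.459343 = 0.6777.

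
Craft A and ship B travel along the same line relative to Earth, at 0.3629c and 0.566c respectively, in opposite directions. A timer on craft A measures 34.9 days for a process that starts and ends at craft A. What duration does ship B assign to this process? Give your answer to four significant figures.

54.76 days

The velocity of craft A relative to ship B is (0.3629 + 0.566)c / (1 + 0.3629×0.566) = 0.77061c; relative speed 0.77061c.
At |u| = 0.77061c, γ = (1 − 0.59384)^(−1/2) = 1.5691.
The clock on craft A records proper time, so ship B measures Δt = γΔτ = 1.5691 × 34.9 = 54.76 days.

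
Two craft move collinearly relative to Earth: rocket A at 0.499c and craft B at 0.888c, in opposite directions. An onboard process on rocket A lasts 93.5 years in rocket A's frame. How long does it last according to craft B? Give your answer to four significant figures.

Speed of rocket A in craft B's frame: u = (v_A + v_B)/(1 + v_A v_B/c²) = (0.499 + 0.888)/(1 + 0.499×0.888) = 1.387/1.443112 = 0.96112; |u| = 0.96112c.
At |u| = 0.96112c, γ = (1 − 0.923752)^(−1/2) = 3.6215.
The clock on rocket A records proper time, so craft B measures Δt = γΔτ = 3.6215 × 93.5 = 338.6 years.

338.6 years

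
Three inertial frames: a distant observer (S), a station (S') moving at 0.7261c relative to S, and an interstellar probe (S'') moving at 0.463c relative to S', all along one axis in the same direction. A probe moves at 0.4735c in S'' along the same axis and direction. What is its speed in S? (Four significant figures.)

0.9592c

Compose velocities in two stages. Stage 1 (into S'): u₁ = (0.4735+0.463)/(1+0.4735×0.463) = 0.76811.
Stage 2 (into S): u = (0.76811+0.7261)/(1+0.76811×0.7261) = 0.95923, so the speed is 0.9592c.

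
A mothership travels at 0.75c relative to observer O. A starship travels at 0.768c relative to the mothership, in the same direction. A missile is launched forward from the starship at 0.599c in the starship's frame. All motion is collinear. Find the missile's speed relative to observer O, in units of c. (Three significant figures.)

Apply u = (u'+v)/(1+u'v) twice. Missile in the mothership frame: (0.599+0.768)/(1+0.599·0.768) = 1.367/1.460032 = 0.93628c.
That velocity, transformed to the rest frame of observer O: (0.93628+0.75)/(1+0.93628·0.75) = 1.68628/1.70221 = 0.99064c.

0.991c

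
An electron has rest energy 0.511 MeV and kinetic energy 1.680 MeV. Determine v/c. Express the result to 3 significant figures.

0.972

γ = 1 + K/(mc²) = 1 + 1.680/0.511 = 4.2877.
β = √(1 − 1/γ²) = √(1 − 0.054394) = √0.945606 = 0.972.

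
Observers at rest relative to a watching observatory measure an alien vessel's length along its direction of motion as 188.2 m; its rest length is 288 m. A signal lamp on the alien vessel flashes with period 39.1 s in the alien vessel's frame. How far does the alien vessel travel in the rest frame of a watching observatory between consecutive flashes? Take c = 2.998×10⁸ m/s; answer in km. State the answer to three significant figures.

1.36×10^7 km

γ = L₀/L = 288/188.2 = 1.53029.
β = √(1 − 1/γ²) = 0.75695. Lab-frame period = γτ = 1.53029×39.1 s = 59.834 s. Distance = βc × γτ = 0.75695 × 2.998×10⁸ m/s × 59.834 s = 1.3578×10^10 m = 1.36×10^7 km.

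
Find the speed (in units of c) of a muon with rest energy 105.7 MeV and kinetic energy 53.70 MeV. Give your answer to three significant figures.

0.749c

γ = 1 + K/(mc²) = 1 + 53.70/105.7 = 1.508.
β = √(1 − 1/γ²) = √(1 − 0.439741) = √0.560259 = 0.749.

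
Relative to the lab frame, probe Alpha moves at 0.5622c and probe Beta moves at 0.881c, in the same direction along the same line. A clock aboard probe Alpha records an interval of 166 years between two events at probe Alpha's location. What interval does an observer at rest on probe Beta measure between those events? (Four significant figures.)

The velocity of probe Alpha relative to probe Beta is (0.5622 − 0.881)c / (1 − 0.5622×0.881) = −0.63166c; relative speed 0.63166c.
γ for this relative speed: γ = 1/√(1 − 0.398994) = 1.2899.
Probe Alpha's interval is proper; time dilation gives Δt_B = γΔτ = 1.2899 × 166 years = 214.1 years.

214.1 years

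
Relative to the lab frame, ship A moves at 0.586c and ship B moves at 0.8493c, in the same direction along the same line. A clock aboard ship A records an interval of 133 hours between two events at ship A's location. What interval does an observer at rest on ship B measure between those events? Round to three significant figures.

Transform ship A's velocity into ship B's frame: (0.586 − 0.8493)/(1 − 0.586·0.8493) = −0.2633/0.5023102, so the relative speed is 0.52418c.
γ for this relative speed: γ = 1/√(1 − 0.274765) = 1.1743.
Ship A's interval is proper; time dilation gives Δt_B = γΔτ = 1.1743 × 133 hours = 156 hours.

156 hours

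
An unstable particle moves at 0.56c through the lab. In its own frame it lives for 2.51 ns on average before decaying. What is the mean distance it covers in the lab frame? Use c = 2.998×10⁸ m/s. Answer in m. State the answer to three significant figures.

With β = 0.56, γ = 1/√(1 − 0.56²) = 1/√0.6864 = 1.207.
Lab-frame lifetime: Δt = γτ = 1.207 × 2.51 ns = 3.0296 ns.
Distance: d = vΔt = 0.56 × 2.998×10⁸ m/s × 3.0296×10^-9 s = 0.509 m.

0.509 m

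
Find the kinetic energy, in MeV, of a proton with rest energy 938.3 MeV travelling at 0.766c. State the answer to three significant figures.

β² = 0.586756, so γ = 1/√0.413244 = 1.5556.
Kinetic energy: K = (γ − 1)mc² = (1.5556 − 1) × 938.3 MeV = 0.5556 × 938.3 = 521 MeV.

521 MeV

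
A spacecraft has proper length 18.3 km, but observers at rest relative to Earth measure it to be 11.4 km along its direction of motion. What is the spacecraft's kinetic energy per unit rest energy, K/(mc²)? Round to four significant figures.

0.6053

γ = L₀/L = 18.3/11.4 = 1.60526.
K/(mc²) = γ − 1 = 1.60526 − 1 = 0.6053.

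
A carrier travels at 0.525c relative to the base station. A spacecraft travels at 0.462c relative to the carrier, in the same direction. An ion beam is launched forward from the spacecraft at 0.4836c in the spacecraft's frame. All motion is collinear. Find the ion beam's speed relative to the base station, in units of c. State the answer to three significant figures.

0.923c

Apply u = (u'+v)/(1+u'v) twice. Ion beam in the carrier frame: (0.4836+0.462)/(1+0.4836·0.462) = 0.9456/1.2234232 = 0.77291c.
That velocity, transformed to the rest frame of the base station: (0.77291+0.525)/(1+0.77291·0.525) = 1.29791/1.40577775 = 0.92327c.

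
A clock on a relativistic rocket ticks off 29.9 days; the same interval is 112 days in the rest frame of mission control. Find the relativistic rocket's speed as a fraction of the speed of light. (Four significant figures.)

0.9637c

γ = Δt/Δτ = 112/29.9 = 3.7458.
β = √(1 − 1/γ²) = √(1 − 0.0712707) = √0.9287293 = 0.9637.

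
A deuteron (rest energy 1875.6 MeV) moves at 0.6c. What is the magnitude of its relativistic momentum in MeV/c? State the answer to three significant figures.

With β = 0.6, γ = 1/√(1 − 0.6²) = 1/√0.64 = 1.25.
Momentum: p = γβ·mc = 1.25 × 0.6 × 1875.6 MeV/c = 1410 MeV/c.

1410 MeV/c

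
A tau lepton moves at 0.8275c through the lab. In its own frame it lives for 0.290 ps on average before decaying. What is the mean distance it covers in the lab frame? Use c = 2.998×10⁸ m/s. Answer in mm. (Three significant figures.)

γ = 1/√(1 − β²) = 1/√(1 − 0.68475625) = 1/√0.31524375 = 1/0.561466 = 1.7811.
Lab-frame lifetime: Δt = γτ = 1.7811 × 0.290 ps = 0.51652 ps.
Distance: d = vΔt = 0.8275 × 2.998×10⁸ m/s × 5.1652×10^-13 s = 1.28×10^-4 m = 0.128 mm.

0.128 mm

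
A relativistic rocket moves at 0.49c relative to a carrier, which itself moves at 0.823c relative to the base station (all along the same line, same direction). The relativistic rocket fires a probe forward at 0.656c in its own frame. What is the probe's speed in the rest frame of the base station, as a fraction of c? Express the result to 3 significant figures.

First combine the probe and relativistic rocket (S''→S'): u₁ = (0.656 + 0.49)/(1 + 0.656×0.49) = 1.146/1.32144 = 0.86724.
Then combine with the carrier (S'→S): u = (0.86724 + 0.823)/(1 + 0.86724×0.823) = 1.69024/1.71373852 = 0.98629.

0.986c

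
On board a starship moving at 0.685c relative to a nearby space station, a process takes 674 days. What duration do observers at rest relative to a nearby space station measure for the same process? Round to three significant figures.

Lorentz factor: γ = (1 − 0.469225)^(−1/2) = 1.3726.
The onboard clock measures proper time, so the interval in the rest frame of a nearby space station is dilated: Δt = γ·Δτ = 1.3726 × 674 days = 925 days.

925 days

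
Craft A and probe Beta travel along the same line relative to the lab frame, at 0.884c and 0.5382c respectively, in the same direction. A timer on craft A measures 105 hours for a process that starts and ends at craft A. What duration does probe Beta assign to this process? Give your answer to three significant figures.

Speed of craft A in probe Beta's frame: u = (v_A − v_B)/(1 − v_A v_B/c²) = (0.884 − 0.5382)/(1 − 0.884×0.5382) = 0.3458/0.5242312 = 0.65963; |u| = 0.65963c.
At |u| = 0.65963c, γ = (1 − 0.435112)^(−1/2) = 1.3305.
Craft A's interval is proper; time dilation gives Δt_B = γΔτ = 1.3305 × 105 hours = 140 hours.

140 hours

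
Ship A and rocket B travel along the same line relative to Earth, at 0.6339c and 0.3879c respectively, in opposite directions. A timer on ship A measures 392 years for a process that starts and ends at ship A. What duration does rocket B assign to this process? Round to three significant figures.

Transform ship A's velocity into rocket B's frame: (0.6339 + 0.3879)/(1 + 0.6339·0.3879) = 1.0218/1.24588981, so the relative speed is 0.82014c.
At |u| = 0.82014c, γ = (1 − 0.67263)^(−1/2) = 1.7478.
The clock on ship A records proper time, so rocket B measures Δt = γΔτ = 1.7478 × 392 = 685 years.

685 years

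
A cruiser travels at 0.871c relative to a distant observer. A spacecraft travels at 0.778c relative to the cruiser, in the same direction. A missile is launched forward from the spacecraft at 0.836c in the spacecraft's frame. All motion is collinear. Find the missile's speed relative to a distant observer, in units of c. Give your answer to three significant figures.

Apply u = (u'+v)/(1+u'v) twice. Missile in the cruiser frame: (0.836+0.778)/(1+0.836·0.778) = 1.614/1.650408 = 0.97794c.
That velocity, transformed to the rest frame of a distant observer: (0.97794+0.871)/(1+0.97794·0.871) = 1.84894/1.85178574 = 0.99846c.

0.998c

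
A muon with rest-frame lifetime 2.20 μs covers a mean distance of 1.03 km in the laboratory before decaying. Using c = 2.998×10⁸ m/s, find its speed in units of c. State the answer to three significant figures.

0.842c

d = βγcτ ⇒ βγ = d/(cτ) = 1030 m / (659.56 m) = 1.5616.
β = (βγ)/√(1+(βγ)²) = 1.5616/√3.43859 = 0.842.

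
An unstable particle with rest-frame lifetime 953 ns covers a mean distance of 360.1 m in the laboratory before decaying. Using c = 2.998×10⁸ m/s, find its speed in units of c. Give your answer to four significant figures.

Lab distance = (lab lifetime)·v = γτ·βc, so βγ = d/(cτ) = 360.1/(2.998×10⁸ × 9.530×10^-7) = 1.2604.
With βγ = 1.2604: γ² = 1 + (βγ)² = 2.58861, and β = (βγ)/γ = 1.2604/1.60892 = 0.7834.

0.7834c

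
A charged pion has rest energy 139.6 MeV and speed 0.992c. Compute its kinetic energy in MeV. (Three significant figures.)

966 MeV

γ = 1/√(1 − β²) = 1/√(1 − 0.984064) = 1/√0.015936 = 7.9216.
Kinetic energy: K = (γ − 1)mc² = (7.9216 − 1) × 139.6 MeV = 6.9216 × 139.6 = 966 MeV.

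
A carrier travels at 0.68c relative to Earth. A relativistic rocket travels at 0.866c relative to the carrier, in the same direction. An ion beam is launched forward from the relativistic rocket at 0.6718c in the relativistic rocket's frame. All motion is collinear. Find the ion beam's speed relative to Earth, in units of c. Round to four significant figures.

First combine the ion beam and relativistic rocket (S''→S'): u₁ = (0.6718 + 0.866)/(1 + 0.6718×0.866) = 1.5378/1.5817788 = 0.9722.
Then combine with the carrier (S'→S): u = (0.9722 + 0.68)/(1 + 0.9722×0.68) = 1.6522/1.661096 = 0.99464.

0.9946c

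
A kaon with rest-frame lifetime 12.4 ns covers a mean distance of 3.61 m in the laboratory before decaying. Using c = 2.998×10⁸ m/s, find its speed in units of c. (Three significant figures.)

0.697c

Let x = d/(cτ) = 3.610 m / (2.998×10⁸ m/s × 1.240×10^-8 s) = 0.97108. Since d = βγcτ, x = βγ = β/√(1−β²).
Solving: β² = x²/(1+x²) = 0.942996/1.942996 = 0.485331, so β = 0.697.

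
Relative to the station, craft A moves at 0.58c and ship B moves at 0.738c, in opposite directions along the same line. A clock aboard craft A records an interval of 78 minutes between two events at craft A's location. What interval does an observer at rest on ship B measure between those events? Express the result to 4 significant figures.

The velocity of craft A relative to ship B is (0.58 + 0.738)c / (1 + 0.58×0.738) = 0.92294c; relative speed 0.92294c.
At |u| = 0.92294c, γ = (1 − 0.851818)^(−1/2) = 2.5978.
The clock on craft A records proper time, so ship B measures Δt = γΔτ = 2.5978 × 78 = 202.6 minutes.

202.6 minutes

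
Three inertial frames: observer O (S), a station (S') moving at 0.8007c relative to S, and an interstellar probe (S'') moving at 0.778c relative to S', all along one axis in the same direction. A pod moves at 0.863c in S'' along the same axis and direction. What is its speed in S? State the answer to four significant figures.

0.9980c

First combine the pod and interstellar probe (S''→S'): u₁ = (0.863 + 0.778)/(1 + 0.863×0.778) = 1.641/1.671414 = 0.9818.
Then combine with the station (S'→S): u = (0.9818 + 0.8007)/(1 + 0.9818×0.8007) = 1.7825/1.78612726 = 0.99797.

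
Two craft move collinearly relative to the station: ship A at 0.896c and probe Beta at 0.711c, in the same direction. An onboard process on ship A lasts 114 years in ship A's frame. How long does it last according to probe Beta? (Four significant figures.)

132.5 years

The velocity of ship A relative to probe Beta is (0.896 − 0.711)c / (1 − 0.896×0.711) = 0.50972c; relative speed 0.50972c.
γ for this relative speed: γ = 1/√(1 − 0.259814) = 1.1623.
Ship A's interval is proper; time dilation gives Δt_B = γΔτ = 1.1623 × 114 years = 132.5 years.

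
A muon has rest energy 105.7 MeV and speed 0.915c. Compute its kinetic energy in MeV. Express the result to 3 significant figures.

156 MeV

With β = 0.915, γ = 1/√(1 − 0.915²) = 1/√0.162775 = 2.4786.
Kinetic energy: K = (γ − 1)mc² = (2.4786 − 1) × 105.7 MeV = 1.4786 × 105.7 = 156 MeV.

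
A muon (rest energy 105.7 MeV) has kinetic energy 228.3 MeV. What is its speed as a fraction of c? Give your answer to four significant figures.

0.9486c

K = (γ−1)mc², so γ = 1 + 228.3/105.7 = 3.1599.
Then v/c = √(1 − γ⁻²) = √(1 − 0.100151) = √0.899849 = 0.9486.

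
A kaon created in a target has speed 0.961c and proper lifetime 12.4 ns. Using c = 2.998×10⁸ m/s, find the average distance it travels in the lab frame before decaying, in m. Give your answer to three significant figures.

12.9 m

γ = 1/√(1 − β²) = 1/√(1 − 0.923521) = 1/√0.076479 = 1/0.276548 = 3.616.
Lab-frame lifetime: Δt = γτ = 3.616 × 12.4 ns = 44.838 ns.
Distance: d = vΔt = 0.961 × 2.998×10⁸ m/s × 4.4838×10^-8 s = 12.9 m.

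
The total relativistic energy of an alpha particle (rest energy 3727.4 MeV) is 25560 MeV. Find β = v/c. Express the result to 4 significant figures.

0.9893

Total energy E = γmc² gives γ = 25560/3727.4 = 6.8573.
Hence β = √(1 − 1/γ²) = √(1 − 0.0212664) = √0.9787336 = 0.9893.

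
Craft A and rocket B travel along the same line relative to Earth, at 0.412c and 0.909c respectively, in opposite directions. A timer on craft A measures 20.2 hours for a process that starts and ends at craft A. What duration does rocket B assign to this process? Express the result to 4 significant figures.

73.11 hours

The velocity of craft A relative to rocket B is (0.412 + 0.909)c / (1 + 0.412×0.909) = 0.96107c; relative speed 0.96107c.
At |u| = 0.96107c, γ = (1 − 0.923656)^(−1/2) = 3.6192.
The clock on craft A records proper time, so rocket B measures Δt = γΔτ = 3.6192 × 20.2 = 73.11 hours.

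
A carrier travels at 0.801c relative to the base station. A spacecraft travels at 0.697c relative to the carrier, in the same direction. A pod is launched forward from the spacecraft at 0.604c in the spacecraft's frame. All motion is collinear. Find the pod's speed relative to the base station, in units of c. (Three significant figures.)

Apply u = (u'+v)/(1+u'v) twice. Pod in the carrier frame: (0.604+0.697)/(1+0.604·0.697) = 1.301/1.420988 = 0.91556c.
That velocity, transformed to the rest frame of the base station: (0.91556+0.801)/(1+0.91556·0.801) = 1.71656/1.73336356 = 0.99031c.

0.990c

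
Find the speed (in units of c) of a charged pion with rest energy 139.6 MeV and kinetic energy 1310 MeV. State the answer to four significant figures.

0.9954c

γ = 1 + K/(mc²) = 1 + 1310/139.6 = 10.384.
β = √(1 − 1/γ²) = √(1 − 0.00927408) = √0.99072592 = 0.9954.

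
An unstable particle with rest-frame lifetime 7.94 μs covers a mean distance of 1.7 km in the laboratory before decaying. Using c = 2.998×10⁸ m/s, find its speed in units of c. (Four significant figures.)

Lab distance = (lab lifetime)·v = γτ·βc, so βγ = d/(cτ) = 1700/(2.998×10⁸ × 7.940×10^-6) = 0.71416.
With βγ = 0.71416: γ² = 1 + (βγ)² = 1.510025, and β = (βγ)/γ = 0.71416/1.22883 = 0.5812.

0.5812c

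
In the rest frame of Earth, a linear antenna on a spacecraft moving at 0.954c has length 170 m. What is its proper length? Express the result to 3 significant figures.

γ = 1/√(1 − β²) = 1/√(1 − 0.910116) = 1/√0.089884 = 1/0.299807 = 3.3355.
Proper length: L₀ = γ·L = 3.3355 × 170 = 567 m.

567 m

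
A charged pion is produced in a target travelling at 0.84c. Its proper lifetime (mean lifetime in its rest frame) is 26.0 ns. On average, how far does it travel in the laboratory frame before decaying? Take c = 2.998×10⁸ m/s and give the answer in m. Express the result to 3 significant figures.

With β = 0.84, γ = 1/√(1 − 0.84²) = 1/√0.2944 = 1.843.
Lab-frame lifetime: Δt = γτ = 1.843 × 26.0 ns = 47.918 ns.
Distance: d = vΔt = 0.84 × 2.998×10⁸ m/s × 4.7918×10^-8 s = 12.1 m.

12.1 m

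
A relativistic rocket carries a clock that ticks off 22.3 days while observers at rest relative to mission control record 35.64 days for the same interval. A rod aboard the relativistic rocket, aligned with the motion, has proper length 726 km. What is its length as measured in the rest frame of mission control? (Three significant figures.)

454 km

From Δt = γΔτ: γ = 35.64/22.3 = 1.59821.
L = L₀/γ = 726/1.59821 = 454 km.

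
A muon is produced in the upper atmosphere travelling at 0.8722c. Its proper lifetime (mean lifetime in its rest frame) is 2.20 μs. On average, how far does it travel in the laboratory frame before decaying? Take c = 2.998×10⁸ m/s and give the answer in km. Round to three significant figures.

γ = 1/√(1 − β²) = 1/√(1 − 0.76073284) = 1/√0.23926716 = 1/0.489149 = 2.0444.
Lab-frame lifetime: Δt = γτ = 2.0444 × 2.20 μs = 4.4977 μs.
Distance: d = vΔt = 0.8722 × 2.998×10⁸ m/s × 4.4977×10^-6 s = 1180 m = 1.18 km.

1.18 km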